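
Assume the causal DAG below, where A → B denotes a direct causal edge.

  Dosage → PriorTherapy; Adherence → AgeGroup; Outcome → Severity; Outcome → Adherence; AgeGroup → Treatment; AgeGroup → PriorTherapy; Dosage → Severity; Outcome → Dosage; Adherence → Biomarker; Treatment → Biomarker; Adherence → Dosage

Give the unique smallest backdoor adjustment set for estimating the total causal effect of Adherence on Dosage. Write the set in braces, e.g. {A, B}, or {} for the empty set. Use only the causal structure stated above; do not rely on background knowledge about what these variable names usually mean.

{Outcome}

Variables eligible for adjustment (non-descendants of Adherence, excluding Adherence and Dosage): {Outcome}.
Backdoor paths from Adherence to Dosage:
  P1: Adherence <- Outcome -> Dosage
  P2: Adherence <- Outcome -> Severity <- Dosage
The empty set is not sufficient: P1 (Adherence <- Outcome -> Dosage) has no collider blocking it and no conditioned non-collider, so it is open.
Try {Outcome}:
  P1: blocked at fork node Outcome ∈ conditioning set.
  P2: blocked at fork node Outcome ∈ conditioning set.
{Outcome} contains no descendant of Adherence and blocks every backdoor path.
{Outcome} is the unique smallest valid adjustment set.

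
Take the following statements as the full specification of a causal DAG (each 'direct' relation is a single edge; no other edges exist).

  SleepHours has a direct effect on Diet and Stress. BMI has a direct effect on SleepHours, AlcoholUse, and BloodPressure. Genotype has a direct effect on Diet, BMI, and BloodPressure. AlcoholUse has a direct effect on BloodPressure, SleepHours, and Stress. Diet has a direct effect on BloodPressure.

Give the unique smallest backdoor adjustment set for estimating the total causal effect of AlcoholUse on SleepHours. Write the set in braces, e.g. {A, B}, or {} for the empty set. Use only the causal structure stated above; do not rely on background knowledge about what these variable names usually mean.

{BMI}

Variables eligible for adjustment (non-descendants of AlcoholUse, excluding AlcoholUse and SleepHours): {BMI, Genotype}.
Backdoor paths from AlcoholUse to SleepHours:
  P1: AlcoholUse <- BMI <- Genotype -> Diet <- SleepHours
  P2: AlcoholUse <- BMI <- Genotype -> BloodPressure <- Diet <- SleepHours
  P3: AlcoholUse <- BMI -> SleepHours
  P4: AlcoholUse <- BMI -> BloodPressure <- Genotype -> Diet <- SleepHours
  P5: AlcoholUse <- BMI -> BloodPressure <- Diet <- SleepHours
The empty set is not sufficient: P3 (AlcoholUse <- BMI -> SleepHours) has no collider blocking it and no conditioned non-collider, so it is open.
Try {BMI}:
  P1: blocked at chain node BMI ∈ conditioning set.
  P2: blocked at chain node BMI ∈ conditioning set.
  P3: blocked at fork node BMI ∈ conditioning set.
  P4: blocked at fork node BMI ∈ conditioning set.
  P5: blocked at fork node BMI ∈ conditioning set.
{BMI} contains no descendant of AlcoholUse and blocks every backdoor path.
No other singleton works — e.g. {Genotype} leaves P3 open — so {BMI} is the unique smallest valid adjustment set.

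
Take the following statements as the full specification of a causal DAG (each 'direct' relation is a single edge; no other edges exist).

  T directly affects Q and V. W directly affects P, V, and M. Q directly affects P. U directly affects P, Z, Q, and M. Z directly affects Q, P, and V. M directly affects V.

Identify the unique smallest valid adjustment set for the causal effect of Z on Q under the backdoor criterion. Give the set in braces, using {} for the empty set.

Variables eligible for adjustment (non-descendants of Z, excluding Z and Q): {M, T, U, W}.
Backdoor paths from Z to Q:
  P1: Z <- U -> Q
  P2: Z <- U -> P <- W -> M -> V <- T -> Q
  P3: Z <- U -> P <- W -> V <- T -> Q
  P4: Z <- U -> P <- Q
  P5: Z <- U -> M <- W -> P <- Q
  P6: Z <- U -> M <- W -> V <- T -> Q
  P7: Z <- U -> M -> V <- W -> P <- Q
  P8: Z <- U -> M -> V <- T -> Q
The empty set is not sufficient: P1 (Z <- U -> Q) has no collider blocking it and no conditioned non-collider, so it is open.
Try {U}:
  P1: blocked at fork node U ∈ conditioning set.
  P2: blocked at fork node U ∈ conditioning set.
  P3: blocked at fork node U ∈ conditioning set.
  P4: blocked at fork node U ∈ conditioning set.
  P5: blocked at fork node U ∈ conditioning set.
  P6: blocked at fork node U ∈ conditioning set.
  P7: blocked at fork node U ∈ conditioning set.
  P8: blocked at fork node U ∈ conditioning set.
{U} contains no descendant of Z and blocks every backdoor path.
No other singleton works — e.g. {W} leaves P1 open — so {U} is the unique smallest valid adjustment set.

{U}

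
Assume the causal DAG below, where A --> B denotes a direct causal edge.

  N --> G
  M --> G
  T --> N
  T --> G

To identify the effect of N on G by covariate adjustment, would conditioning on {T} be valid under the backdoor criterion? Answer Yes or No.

Yes

Backdoor paths from N to G (paths whose first edge points into N):
  P1: N <- T -> G
Condition 1 (no descendant of N in the set): holds — descendants of N are {G}; none are in {T}.
Condition 2 (every backdoor path blocked by {T}):
  P1: blocked at fork node T ∈ conditioning set.
{T} satisfies the backdoor criterion.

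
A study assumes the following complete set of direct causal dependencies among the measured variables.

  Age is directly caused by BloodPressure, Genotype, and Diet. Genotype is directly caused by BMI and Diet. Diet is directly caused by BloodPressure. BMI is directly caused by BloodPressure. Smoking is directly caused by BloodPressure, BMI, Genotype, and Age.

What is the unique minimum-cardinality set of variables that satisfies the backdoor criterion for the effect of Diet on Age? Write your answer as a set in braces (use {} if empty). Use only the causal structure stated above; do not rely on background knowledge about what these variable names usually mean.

{BloodPressure}

Variables eligible for adjustment (non-descendants of Diet, excluding Diet and Age): {BMI, BloodPressure}.
Backdoor paths from Diet to Age:
  P1: Diet <- BloodPressure -> BMI -> Genotype -> Age
  P2: Diet <- BloodPressure -> BMI -> Genotype -> Smoking <- Age
  P3: Diet <- BloodPressure -> BMI -> Smoking <- Genotype -> Age
  P4: Diet <- BloodPressure -> BMI -> Smoking <- Age
  P5: Diet <- BloodPressure -> Age
  P6: Diet <- BloodPressure -> Smoking <- BMI -> Genotype -> Age
  P7: Diet <- BloodPressure -> Smoking <- Genotype -> Age
  P8: Diet <- BloodPressure -> Smoking <- Age
The empty set is not sufficient: P1 (Diet <- BloodPressure -> BMI -> Genotype -> Age) has no collider blocking it and no conditioned non-collider, so it is open.
Try {BloodPressure}:
  P1: blocked at fork node BloodPressure ∈ conditioning set.
  P2: blocked at fork node BloodPressure ∈ conditioning set.
  P3: blocked at fork node BloodPressure ∈ conditioning set.
  P4: blocked at fork node BloodPressure ∈ conditioning set.
  P5: blocked at fork node BloodPressure ∈ conditioning set.
  P6: blocked at fork node BloodPressure ∈ conditioning set.
  P7: blocked at fork node BloodPressure ∈ conditioning set.
  P8: blocked at fork node BloodPressure ∈ conditioning set.
{BloodPressure} contains no descendant of Diet and blocks every backdoor path.
No other singleton works — e.g. {BMI} leaves P5 open — so {BloodPressure} is the unique smallest valid adjustment set.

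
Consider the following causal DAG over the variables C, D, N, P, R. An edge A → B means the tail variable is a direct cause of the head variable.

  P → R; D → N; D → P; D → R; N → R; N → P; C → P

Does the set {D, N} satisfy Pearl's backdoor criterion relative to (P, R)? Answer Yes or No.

Backdoor paths from P to R (paths whose first edge points into P):
  P1: P <- D -> N -> R
  P2: P <- D -> R
  P3: P <- N <- D -> R
  P4: P <- N -> R
Condition 1 (no descendant of P in the set): holds — descendants of P are {R}; none are in {D, N}.
Condition 2 (every backdoor path blocked by {D, N}):
  P1: blocked at fork node D ∈ conditioning set.
  P2: blocked at fork node D ∈ conditioning set.
  P3: blocked at chain node N ∈ conditioning set.
  P4: blocked at fork node N ∈ conditioning set.
{D, N} satisfies the backdoor criterion.

Yes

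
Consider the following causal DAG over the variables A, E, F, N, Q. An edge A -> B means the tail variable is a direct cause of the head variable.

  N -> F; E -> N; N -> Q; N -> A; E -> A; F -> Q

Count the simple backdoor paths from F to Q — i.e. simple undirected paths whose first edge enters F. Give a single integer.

1

A backdoor path from F to Q is any simple undirected path whose first edge points into F (i.e. leaves F via a parent).
Parents of F: {N}.
Enumerating:
  P1: F <- N -> Q
That exhausts the simple backdoor paths. Count: 1.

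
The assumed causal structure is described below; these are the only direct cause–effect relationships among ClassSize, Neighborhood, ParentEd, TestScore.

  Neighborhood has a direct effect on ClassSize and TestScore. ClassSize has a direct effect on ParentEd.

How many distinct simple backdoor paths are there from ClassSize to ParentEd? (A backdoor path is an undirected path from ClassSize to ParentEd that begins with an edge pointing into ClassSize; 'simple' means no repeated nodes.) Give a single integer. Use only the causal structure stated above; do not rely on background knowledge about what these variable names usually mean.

A backdoor path from ClassSize to ParentEd is any simple undirected path whose first edge points into ClassSize (i.e. leaves ClassSize via a parent).
Parents of ClassSize: {Neighborhood}.
No simple path from any parent of ClassSize reaches ParentEd without revisiting ClassSize, so there are no backdoor paths.

0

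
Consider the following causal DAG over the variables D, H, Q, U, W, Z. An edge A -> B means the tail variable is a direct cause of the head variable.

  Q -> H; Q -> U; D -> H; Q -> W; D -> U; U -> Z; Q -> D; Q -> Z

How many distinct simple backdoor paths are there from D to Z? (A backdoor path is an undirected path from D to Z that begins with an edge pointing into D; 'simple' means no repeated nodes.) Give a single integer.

2

A backdoor path from D to Z is any simple undirected path whose first edge points into D (i.e. leaves D via a parent).
Parents of D: {Q}.
Enumerating:
  P1: D <- Q -> U -> Z
  P2: D <- Q -> Z
That exhausts the simple backdoor paths. Count: 2.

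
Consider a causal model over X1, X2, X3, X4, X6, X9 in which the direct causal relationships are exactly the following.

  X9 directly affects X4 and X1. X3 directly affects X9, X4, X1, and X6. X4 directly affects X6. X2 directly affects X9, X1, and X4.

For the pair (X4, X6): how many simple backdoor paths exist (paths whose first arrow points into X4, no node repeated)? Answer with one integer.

A backdoor path from X4 to X6 is any simple undirected path whose first edge points into X4 (i.e. leaves X4 via a parent).
Parents of X4: {X2, X3, X9}.
Enumerating:
  P1: X4 <- X2 -> X9 <- X3 -> X6
  P2: X4 <- X2 -> X9 -> X1 <- X3 -> X6
  P3: X4 <- X2 -> X1 <- X3 -> X6
  P4: X4 <- X2 -> X1 <- X9 <- X3 -> X6
  P5: X4 <- X3 -> X6
  P6: X4 <- X9 <- X2 -> X1 <- X3 -> X6
  P7: X4 <- X9 <- X3 -> X6
  P8: X4 <- X9 -> X1 <- X3 -> X6
That exhausts the simple backdoor paths. Count: 8.

8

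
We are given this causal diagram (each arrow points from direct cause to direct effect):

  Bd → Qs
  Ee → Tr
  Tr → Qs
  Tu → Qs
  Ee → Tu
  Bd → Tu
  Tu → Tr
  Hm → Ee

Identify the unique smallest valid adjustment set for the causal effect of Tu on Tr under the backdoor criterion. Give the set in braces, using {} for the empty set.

{Ee}

Variables eligible for adjustment (non-descendants of Tu, excluding Tu and Tr): {Bd, Ee, Hm}.
Backdoor paths from Tu to Tr:
  P1: Tu <- Ee -> Tr
  P2: Tu <- Bd -> Qs <- Tr
The empty set is not sufficient: P1 (Tu <- Ee -> Tr) has no collider blocking it and no conditioned non-collider, so it is open.
Try {Ee}:
  P1: blocked at fork node Ee ∈ conditioning set.
  P2: blocked at collider Qs (neither it nor any descendant is in the conditioning set).
{Ee} contains no descendant of Tu and blocks every backdoor path.
No other singleton works — e.g. {Hm} leaves P1 open — so {Ee} is the unique smallest valid adjustment set.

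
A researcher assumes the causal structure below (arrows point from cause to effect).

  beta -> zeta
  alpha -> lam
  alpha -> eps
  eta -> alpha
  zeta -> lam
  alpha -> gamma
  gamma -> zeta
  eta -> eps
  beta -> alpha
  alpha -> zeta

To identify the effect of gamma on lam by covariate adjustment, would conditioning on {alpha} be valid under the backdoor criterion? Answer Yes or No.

Backdoor paths from gamma to lam (paths whose first edge points into gamma):
  P1: gamma <- alpha <- beta -> zeta -> lam
  P2: gamma <- alpha -> zeta -> lam
  P3: gamma <- alpha -> lam
Condition 1 (no descendant of gamma in the set): holds — descendants of gamma are {lam, zeta}; none are in {alpha}.
Condition 2 (every backdoor path blocked by {alpha}):
  P1: blocked at chain node alpha ∈ conditioning set.
  P2: blocked at fork node alpha ∈ conditioning set.
  P3: blocked at fork node alpha ∈ conditioning set.
{alpha} satisfies the backdoor criterion.

Yes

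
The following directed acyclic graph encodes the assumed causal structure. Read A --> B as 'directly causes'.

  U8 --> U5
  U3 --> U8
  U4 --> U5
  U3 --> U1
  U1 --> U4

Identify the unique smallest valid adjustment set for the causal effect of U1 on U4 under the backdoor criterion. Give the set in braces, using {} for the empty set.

Variables eligible for adjustment (non-descendants of U1, excluding U1 and U4): {U3, U8}.
Backdoor paths from U1 to U4:
  P1: U1 <- U3 -> U8 -> U5 <- U4
Each backdoor path contains an unconditioned collider, so every path is already blocked with the empty conditioning set:
  P1: blocked at collider U5 (neither it nor any descendant is in the conditioning set).
The empty set is therefore the unique smallest valid set.

{}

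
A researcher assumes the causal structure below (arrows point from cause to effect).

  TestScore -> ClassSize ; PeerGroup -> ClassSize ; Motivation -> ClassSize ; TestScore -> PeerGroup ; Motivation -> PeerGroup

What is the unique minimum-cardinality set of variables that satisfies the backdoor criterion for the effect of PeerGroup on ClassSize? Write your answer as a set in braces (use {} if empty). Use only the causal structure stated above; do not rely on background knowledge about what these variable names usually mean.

Variables eligible for adjustment (non-descendants of PeerGroup, excluding PeerGroup and ClassSize): {Motivation, TestScore}.
Backdoor paths from PeerGroup to ClassSize:
  P1: PeerGroup <- Motivation -> ClassSize
  P2: PeerGroup <- TestScore -> ClassSize
The empty set is not sufficient: P1 (PeerGroup <- Motivation -> ClassSize) has no collider blocking it and no conditioned non-collider, so it is open.
Try {Motivation, TestScore}:
  P1: blocked at fork node Motivation ∈ conditioning set.
  P2: blocked at fork node TestScore ∈ conditioning set.
{Motivation, TestScore} contains no descendant of PeerGroup and blocks every backdoor path.
Every element of {Motivation, TestScore} is needed (dropping Motivation leaves P1 open; dropping TestScore leaves P2 open), so no proper subset is valid.
Among all size-2 subsets of the eligible variables, only {Motivation, TestScore} blocks every backdoor path, so it is the unique smallest valid adjustment set.

{Motivation, TestScore}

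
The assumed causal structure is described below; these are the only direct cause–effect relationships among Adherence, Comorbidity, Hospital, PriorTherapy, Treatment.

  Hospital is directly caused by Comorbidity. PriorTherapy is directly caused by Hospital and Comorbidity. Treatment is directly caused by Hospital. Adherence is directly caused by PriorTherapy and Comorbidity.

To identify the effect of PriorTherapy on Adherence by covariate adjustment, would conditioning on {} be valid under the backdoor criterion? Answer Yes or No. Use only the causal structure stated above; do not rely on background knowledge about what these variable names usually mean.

No

Backdoor paths from PriorTherapy to Adherence (paths whose first edge points into PriorTherapy):
  P1: PriorTherapy <- Comorbidity -> Adherence
  P2: PriorTherapy <- Hospital <- Comorbidity -> Adherence
Condition 1 (no descendant of PriorTherapy in the set): holds — descendants of PriorTherapy are {Adherence}; none are in {}.
Condition 2 (every backdoor path blocked by {}):
  P1: open — no interior node is in the conditioning set.
  P2: open — no interior node is in the conditioning set.
{} does not satisfy the backdoor criterion.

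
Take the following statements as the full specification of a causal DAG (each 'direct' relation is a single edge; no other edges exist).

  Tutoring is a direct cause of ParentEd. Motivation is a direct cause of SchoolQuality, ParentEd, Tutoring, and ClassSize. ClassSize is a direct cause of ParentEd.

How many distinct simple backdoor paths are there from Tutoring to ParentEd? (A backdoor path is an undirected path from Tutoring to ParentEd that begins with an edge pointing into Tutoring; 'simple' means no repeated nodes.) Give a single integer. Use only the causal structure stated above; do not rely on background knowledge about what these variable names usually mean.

A backdoor path from Tutoring to ParentEd is any simple undirected path whose first edge points into Tutoring (i.e. leaves Tutoring via a parent).
Parents of Tutoring: {Motivation}.
Enumerating:
  P1: Tutoring <- Motivation -> ClassSize -> ParentEd
  P2: Tutoring <- Motivation -> ParentEd
That exhausts the simple backdoor paths. Count: 2.

2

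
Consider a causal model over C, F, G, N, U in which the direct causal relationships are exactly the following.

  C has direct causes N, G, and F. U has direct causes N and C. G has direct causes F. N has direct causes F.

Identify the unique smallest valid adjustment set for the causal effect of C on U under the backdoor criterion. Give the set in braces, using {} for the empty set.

Variables eligible for adjustment (non-descendants of C, excluding C and U): {F, G, N}.
Backdoor paths from C to U:
  P1: C <- F -> N -> U
  P2: C <- G <- F -> N -> U
  P3: C <- N -> U
The empty set is not sufficient: P1 (C <- F -> N -> U) has no collider blocking it and no conditioned non-collider, so it is open.
Try {N}:
  P1: blocked at chain node N ∈ conditioning set.
  P2: blocked at chain node N ∈ conditioning set.
  P3: blocked at fork node N ∈ conditioning set.
{N} contains no descendant of C and blocks every backdoor path.
No other singleton works — e.g. {F} leaves P3 open — so {N} is the unique smallest valid adjustment set.

{N}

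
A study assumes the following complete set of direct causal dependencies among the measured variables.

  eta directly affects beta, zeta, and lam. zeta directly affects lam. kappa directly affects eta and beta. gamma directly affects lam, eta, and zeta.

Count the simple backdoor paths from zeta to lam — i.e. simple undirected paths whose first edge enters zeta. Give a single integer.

4

A backdoor path from zeta to lam is any simple undirected path whose first edge points into zeta (i.e. leaves zeta via a parent).
Parents of zeta: {eta, gamma}.
Enumerating:
  P1: zeta <- gamma -> eta -> lam
  P2: zeta <- gamma -> lam
  P3: zeta <- eta <- gamma -> lam
  P4: zeta <- eta -> lam
That exhausts the simple backdoor paths. Count: 4.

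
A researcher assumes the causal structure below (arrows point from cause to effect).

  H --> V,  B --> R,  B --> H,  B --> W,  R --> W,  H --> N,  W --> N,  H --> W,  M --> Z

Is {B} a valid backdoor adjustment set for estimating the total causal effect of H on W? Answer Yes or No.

Yes

Backdoor paths from H to W (paths whose first edge points into H):
  P1: H <- B -> R -> W
  P2: H <- B -> W
Condition 1 (no descendant of H in the set): holds — descendants of H are {N, V, W}; none are in {B}.
Condition 2 (every backdoor path blocked by {B}):
  P1: blocked at fork node B ∈ conditioning set.
  P2: blocked at fork node B ∈ conditioning set.
{B} satisfies the backdoor criterion.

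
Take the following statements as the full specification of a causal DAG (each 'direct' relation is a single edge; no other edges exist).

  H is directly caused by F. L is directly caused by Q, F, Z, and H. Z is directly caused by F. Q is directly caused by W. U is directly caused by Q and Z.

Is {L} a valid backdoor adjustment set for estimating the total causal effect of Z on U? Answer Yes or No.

No

Backdoor paths from Z to U (paths whose first edge points into Z):
  P1: Z <- F -> H -> L <- Q -> U
  P2: Z <- F -> L <- Q -> U
Condition 1 (no descendant of Z in the set): FAILS — L is a descendant of Z.
Condition 2 (every backdoor path blocked by {L}):
  P1: open — collider(s) L are conditioned on (or have a conditioned descendant) and no non-collider on the path is in the set.
  P2: open — collider(s) L are conditioned on (or have a conditioned descendant) and no non-collider on the path is in the set.
{L} does not satisfy the backdoor criterion.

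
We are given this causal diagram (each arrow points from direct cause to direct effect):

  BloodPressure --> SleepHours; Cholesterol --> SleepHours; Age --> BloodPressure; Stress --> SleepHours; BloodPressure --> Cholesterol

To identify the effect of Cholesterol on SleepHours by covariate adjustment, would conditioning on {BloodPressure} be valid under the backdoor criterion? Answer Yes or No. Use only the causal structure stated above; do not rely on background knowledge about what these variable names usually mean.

Backdoor paths from Cholesterol to SleepHours (paths whose first edge points into Cholesterol):
  P1: Cholesterol <- BloodPressure -> SleepHours
Condition 1 (no descendant of Cholesterol in the set): holds — descendants of Cholesterol are {SleepHours}; none are in {BloodPressure}.
Condition 2 (every backdoor path blocked by {BloodPressure}):
  P1: blocked at fork node BloodPressure ∈ conditioning set.
{BloodPressure} satisfies the backdoor criterion.

Yes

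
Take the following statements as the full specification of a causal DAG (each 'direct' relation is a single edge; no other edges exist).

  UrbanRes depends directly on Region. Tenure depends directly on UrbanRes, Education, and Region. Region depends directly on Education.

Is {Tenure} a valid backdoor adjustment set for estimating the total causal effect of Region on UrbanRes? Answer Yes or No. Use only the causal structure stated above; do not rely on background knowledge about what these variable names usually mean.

Backdoor paths from Region to UrbanRes (paths whose first edge points into Region):
  P1: Region <- Education -> Tenure <- UrbanRes
Condition 1 (no descendant of Region in the set): FAILS — Tenure is a descendant of Region.
Condition 2 (every backdoor path blocked by {Tenure}):
  P1: open — collider(s) Tenure are conditioned on (or have a conditioned descendant) and no non-collider on the path is in the set.
{Tenure} does not satisfy the backdoor criterion.

No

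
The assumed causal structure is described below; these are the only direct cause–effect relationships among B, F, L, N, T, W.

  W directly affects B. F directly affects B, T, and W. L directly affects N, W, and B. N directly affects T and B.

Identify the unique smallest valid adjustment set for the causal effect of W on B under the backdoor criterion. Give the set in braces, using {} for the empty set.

Variables eligible for adjustment (non-descendants of W, excluding W and B): {F, L, N, T}.
Backdoor paths from W to B:
  P1: W <- F -> T <- N <- L -> B
  P2: W <- F -> T <- N -> B
  P3: W <- F -> B
  P4: W <- L -> N -> T <- F -> B
  P5: W <- L -> N -> B
  P6: W <- L -> B
The empty set is not sufficient: P3 (W <- F -> B) has no collider blocking it and no conditioned non-collider, so it is open.
Try {F, L}:
  P1: blocked at fork node F ∈ conditioning set.
  P2: blocked at fork node F ∈ conditioning set.
  P3: blocked at fork node F ∈ conditioning set.
  P4: blocked at fork node L ∈ conditioning set.
  P5: blocked at fork node L ∈ conditioning set.
  P6: blocked at fork node L ∈ conditioning set.
{F, L} contains no descendant of W and blocks every backdoor path.
Every element of {F, L} is needed (dropping F leaves P3 open; dropping L leaves P5 open), so no proper subset is valid.
Among all size-2 subsets of the eligible variables, only {F, L} blocks every backdoor path, so it is the unique smallest valid adjustment set.

{F, L}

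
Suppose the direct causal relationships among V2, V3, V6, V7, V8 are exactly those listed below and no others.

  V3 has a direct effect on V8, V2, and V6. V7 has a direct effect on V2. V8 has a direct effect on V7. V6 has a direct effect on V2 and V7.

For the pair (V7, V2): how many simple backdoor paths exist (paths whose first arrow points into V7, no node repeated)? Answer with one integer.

4

A backdoor path from V7 to V2 is any simple undirected path whose first edge points into V7 (i.e. leaves V7 via a parent).
Parents of V7: {V6, V8}.
Enumerating:
  P1: V7 <- V6 <- V3 -> V2
  P2: V7 <- V6 -> V2
  P3: V7 <- V8 <- V3 -> V6 -> V2
  P4: V7 <- V8 <- V3 -> V2
That exhausts the simple backdoor paths. Count: 4.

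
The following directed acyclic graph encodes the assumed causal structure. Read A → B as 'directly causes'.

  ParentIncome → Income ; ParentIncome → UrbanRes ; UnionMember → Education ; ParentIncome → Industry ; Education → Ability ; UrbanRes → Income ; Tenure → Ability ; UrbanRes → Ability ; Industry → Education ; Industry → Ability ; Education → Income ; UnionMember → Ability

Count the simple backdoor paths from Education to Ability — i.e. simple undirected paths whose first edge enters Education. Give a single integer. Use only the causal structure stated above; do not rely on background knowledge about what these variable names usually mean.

A backdoor path from Education to Ability is any simple undirected path whose first edge points into Education (i.e. leaves Education via a parent).
Parents of Education: {Industry, UnionMember}.
Enumerating:
  P1: Education <- UnionMember -> Ability
  P2: Education <- Industry <- ParentIncome -> UrbanRes -> Ability
  P3: Education <- Industry <- ParentIncome -> Income <- UrbanRes -> Ability
  P4: Education <- Industry -> Ability
That exhausts the simple backdoor paths. Count: 4.

4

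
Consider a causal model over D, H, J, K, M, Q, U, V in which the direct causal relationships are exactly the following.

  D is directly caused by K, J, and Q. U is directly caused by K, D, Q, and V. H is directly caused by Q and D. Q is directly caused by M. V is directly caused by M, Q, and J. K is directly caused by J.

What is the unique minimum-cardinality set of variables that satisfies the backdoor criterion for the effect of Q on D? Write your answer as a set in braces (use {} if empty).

Variables eligible for adjustment (non-descendants of Q, excluding Q and D): {J, K, M}.
Backdoor paths from Q to D:
  P1: Q <- M -> V <- J -> K -> D
  P2: Q <- M -> V <- J -> K -> U <- D
  P3: Q <- M -> V <- J -> D
  P4: Q <- M -> V -> U <- K <- J -> D
  P5: Q <- M -> V -> U <- K -> D
  P6: Q <- M -> V -> U <- D
Each backdoor path contains an unconditioned collider, so every path is already blocked with the empty conditioning set:
  P1: blocked at collider V (neither it nor any descendant is in the conditioning set).
  P2: blocked at collider V (neither it nor any descendant is in the conditioning set).
  P3: blocked at collider V (neither it nor any descendant is in the conditioning set).
  P4: blocked at collider U (neither it nor any descendant is in the conditioning set).
  P5: blocked at collider U (neither it nor any descendant is in the conditioning set).
  P6: blocked at collider U (neither it nor any descendant is in the conditioning set).
The empty set is therefore the unique smallest valid set.

{}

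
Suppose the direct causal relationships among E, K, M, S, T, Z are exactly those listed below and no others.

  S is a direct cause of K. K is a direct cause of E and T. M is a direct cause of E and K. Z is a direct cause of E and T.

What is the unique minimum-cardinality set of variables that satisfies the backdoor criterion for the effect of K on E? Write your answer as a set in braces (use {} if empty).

{M}

Variables eligible for adjustment (non-descendants of K, excluding K and E): {M, S, Z}.
Backdoor paths from K to E:
  P1: K <- M -> E
The empty set is not sufficient: P1 (K <- M -> E) has no collider blocking it and no conditioned non-collider, so it is open.
Try {M}:
  P1: blocked at fork node M ∈ conditioning set.
{M} contains no descendant of K and blocks every backdoor path.
No other singleton works — e.g. {S} leaves P1 open — so {M} is the unique smallest valid adjustment set.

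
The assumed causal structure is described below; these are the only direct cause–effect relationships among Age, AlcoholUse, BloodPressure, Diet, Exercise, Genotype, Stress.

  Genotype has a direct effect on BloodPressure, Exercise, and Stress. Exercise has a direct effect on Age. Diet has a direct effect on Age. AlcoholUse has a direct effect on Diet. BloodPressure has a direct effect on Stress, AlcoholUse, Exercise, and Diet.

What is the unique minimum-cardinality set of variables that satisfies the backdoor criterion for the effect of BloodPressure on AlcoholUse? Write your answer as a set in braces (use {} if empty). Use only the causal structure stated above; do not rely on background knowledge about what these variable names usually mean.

Variables eligible for adjustment (non-descendants of BloodPressure, excluding BloodPressure and AlcoholUse): {Genotype}.
Backdoor paths from BloodPressure to AlcoholUse:
  P1: BloodPressure <- Genotype -> Exercise -> Age <- Diet <- AlcoholUse
Each backdoor path contains an unconditioned collider, so every path is already blocked with the empty conditioning set:
  P1: blocked at collider Age (neither it nor any descendant is in the conditioning set).
The empty set is therefore the unique smallest valid set.

{}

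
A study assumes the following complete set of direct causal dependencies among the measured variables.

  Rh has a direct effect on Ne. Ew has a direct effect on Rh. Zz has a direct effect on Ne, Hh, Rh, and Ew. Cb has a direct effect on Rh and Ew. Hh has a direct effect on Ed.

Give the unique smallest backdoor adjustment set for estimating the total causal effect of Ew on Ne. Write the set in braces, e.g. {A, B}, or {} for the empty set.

{Cb, Zz}

Variables eligible for adjustment (non-descendants of Ew, excluding Ew and Ne): {Cb, Ed, Hh, Zz}.
Backdoor paths from Ew to Ne:
  P1: Ew <- Cb -> Rh <- Zz -> Ne
  P2: Ew <- Cb -> Rh -> Ne
  P3: Ew <- Zz -> Rh -> Ne
  P4: Ew <- Zz -> Ne
The empty set is not sufficient: P2 (Ew <- Cb -> Rh -> Ne) has no collider blocking it and no conditioned non-collider, so it is open.
Try {Cb, Zz}:
  P1: blocked at fork node Cb ∈ conditioning set.
  P2: blocked at fork node Cb ∈ conditioning set.
  P3: blocked at fork node Zz ∈ conditioning set.
  P4: blocked at fork node Zz ∈ conditioning set.
{Cb, Zz} contains no descendant of Ew and blocks every backdoor path.
Every element of {Cb, Zz} is needed (dropping Cb leaves P2 open; dropping Zz leaves P3 open), so no proper subset is valid.
Among all size-2 subsets of the eligible variables, only {Cb, Zz} blocks every backdoor path, so it is the unique smallest valid adjustment set.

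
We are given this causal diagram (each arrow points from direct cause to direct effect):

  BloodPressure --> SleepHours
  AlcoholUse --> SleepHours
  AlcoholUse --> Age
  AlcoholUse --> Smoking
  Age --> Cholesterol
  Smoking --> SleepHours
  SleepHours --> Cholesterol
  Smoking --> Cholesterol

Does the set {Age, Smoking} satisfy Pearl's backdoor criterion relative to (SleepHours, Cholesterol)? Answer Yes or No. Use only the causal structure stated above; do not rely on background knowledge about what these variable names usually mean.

Yes

Backdoor paths from SleepHours to Cholesterol (paths whose first edge points into SleepHours):
  P1: SleepHours <- AlcoholUse -> Smoking -> Cholesterol
  P2: SleepHours <- AlcoholUse -> Age -> Cholesterol
  P3: SleepHours <- Smoking <- AlcoholUse -> Age -> Cholesterol
  P4: SleepHours <- Smoking -> Cholesterol
Condition 1 (no descendant of SleepHours in the set): holds — descendants of SleepHours are {Cholesterol}; none are in {Age, Smoking}.
Condition 2 (every backdoor path blocked by {Age, Smoking}):
  P1: blocked at chain node Smoking ∈ conditioning set.
  P2: blocked at chain node Age ∈ conditioning set.
  P3: blocked at chain node Smoking ∈ conditioning set.
  P4: blocked at fork node Smoking ∈ conditioning set.
{Age, Smoking} satisfies the backdoor criterion.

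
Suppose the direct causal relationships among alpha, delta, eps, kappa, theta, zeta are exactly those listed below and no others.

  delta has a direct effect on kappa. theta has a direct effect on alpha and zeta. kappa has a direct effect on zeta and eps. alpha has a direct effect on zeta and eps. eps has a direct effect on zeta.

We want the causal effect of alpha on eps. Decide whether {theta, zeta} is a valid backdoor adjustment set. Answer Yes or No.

No

Backdoor paths from alpha to eps (paths whose first edge points into alpha):
  P1: alpha <- theta -> zeta <- kappa -> eps
  P2: alpha <- theta -> zeta <- eps
Condition 1 (no descendant of alpha in the set): FAILS — zeta is a descendant of alpha.
Condition 2 (every backdoor path blocked by {theta, zeta}):
  P1: blocked at fork node theta ∈ conditioning set.
  P2: blocked at fork node theta ∈ conditioning set.
{theta, zeta} does not satisfy the backdoor criterion.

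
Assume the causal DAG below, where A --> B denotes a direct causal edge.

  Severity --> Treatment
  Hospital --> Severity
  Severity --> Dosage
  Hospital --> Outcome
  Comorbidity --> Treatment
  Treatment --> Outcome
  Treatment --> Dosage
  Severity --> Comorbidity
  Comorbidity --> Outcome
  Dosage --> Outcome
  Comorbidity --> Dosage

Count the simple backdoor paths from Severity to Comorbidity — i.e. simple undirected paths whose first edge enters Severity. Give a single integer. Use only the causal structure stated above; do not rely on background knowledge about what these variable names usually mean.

5

A backdoor path from Severity to Comorbidity is any simple undirected path whose first edge points into Severity (i.e. leaves Severity via a parent).
Parents of Severity: {Hospital}.
Enumerating:
  P1: Severity <- Hospital -> Outcome <- Comorbidity
  P2: Severity <- Hospital -> Outcome <- Treatment <- Comorbidity
  P3: Severity <- Hospital -> Outcome <- Treatment -> Dosage <- Comorbidity
  P4: Severity <- Hospital -> Outcome <- Dosage <- Comorbidity
  P5: Severity <- Hospital -> Outcome <- Dosage <- Treatment <- Comorbidity
That exhausts the simple backdoor paths. Count: 5.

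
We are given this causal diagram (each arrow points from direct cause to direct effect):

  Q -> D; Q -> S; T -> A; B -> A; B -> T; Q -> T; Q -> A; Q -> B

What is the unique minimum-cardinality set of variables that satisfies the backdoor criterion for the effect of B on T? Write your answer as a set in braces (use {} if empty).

Variables eligible for adjustment (non-descendants of B, excluding B and T): {D, Q, S}.
Backdoor paths from B to T:
  P1: B <- Q -> T
  P2: B <- Q -> A <- T
The empty set is not sufficient: P1 (B <- Q -> T) has no collider blocking it and no conditioned non-collider, so it is open.
Try {Q}:
  P1: blocked at fork node Q ∈ conditioning set.
  P2: blocked at fork node Q ∈ conditioning set.
{Q} contains no descendant of B and blocks every backdoor path.
No other singleton works — e.g. {S} leaves P1 open — so {Q} is the unique smallest valid adjustment set.

{Q}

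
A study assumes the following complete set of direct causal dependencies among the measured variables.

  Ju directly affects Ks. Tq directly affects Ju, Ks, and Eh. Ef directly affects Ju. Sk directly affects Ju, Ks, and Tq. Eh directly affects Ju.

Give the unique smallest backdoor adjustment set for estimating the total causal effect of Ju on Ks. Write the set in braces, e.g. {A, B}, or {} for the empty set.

Variables eligible for adjustment (non-descendants of Ju, excluding Ju and Ks): {Ef, Eh, Sk, Tq}.
Backdoor paths from Ju to Ks:
  P1: Ju <- Sk -> Tq -> Ks
  P2: Ju <- Sk -> Ks
  P3: Ju <- Tq <- Sk -> Ks
  P4: Ju <- Tq -> Ks
  P5: Ju <- Eh <- Tq <- Sk -> Ks
  P6: Ju <- Eh <- Tq -> Ks
The empty set is not sufficient: P1 (Ju <- Sk -> Tq -> Ks) has no collider blocking it and no conditioned non-collider, so it is open.
Try {Sk, Tq}:
  P1: blocked at fork node Sk ∈ conditioning set.
  P2: blocked at fork node Sk ∈ conditioning set.
  P3: blocked at chain node Tq ∈ conditioning set.
  P4: blocked at fork node Tq ∈ conditioning set.
  P5: blocked at chain node Tq ∈ conditioning set.
  P6: blocked at fork node Tq ∈ conditioning set.
{Sk, Tq} contains no descendant of Ju and blocks every backdoor path.
Every element of {Sk, Tq} is needed (dropping Sk leaves P2 open; dropping Tq leaves P4 open), so no proper subset is valid.
Among all size-2 subsets of the eligible variables, only {Sk, Tq} blocks every backdoor path, so it is the unique smallest valid adjustment set.

{Sk, Tq}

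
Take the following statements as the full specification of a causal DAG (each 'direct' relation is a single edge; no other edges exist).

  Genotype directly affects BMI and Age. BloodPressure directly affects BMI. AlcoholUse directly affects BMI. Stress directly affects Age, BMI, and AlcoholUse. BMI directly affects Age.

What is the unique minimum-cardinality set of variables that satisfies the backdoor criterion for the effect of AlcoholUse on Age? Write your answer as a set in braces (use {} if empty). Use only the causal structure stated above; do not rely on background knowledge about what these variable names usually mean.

{Stress}

Variables eligible for adjustment (non-descendants of AlcoholUse, excluding AlcoholUse and Age): {BloodPressure, Genotype, Stress}.
Backdoor paths from AlcoholUse to Age:
  P1: AlcoholUse <- Stress -> BMI <- Genotype -> Age
  P2: AlcoholUse <- Stress -> BMI -> Age
  P3: AlcoholUse <- Stress -> Age
The empty set is not sufficient: P2 (AlcoholUse <- Stress -> BMI -> Age) has no collider blocking it and no conditioned non-collider, so it is open.
Try {Stress}:
  P1: blocked at fork node Stress ∈ conditioning set.
  P2: blocked at fork node Stress ∈ conditioning set.
  P3: blocked at fork node Stress ∈ conditioning set.
{Stress} contains no descendant of AlcoholUse and blocks every backdoor path.
No other singleton works — e.g. {BloodPressure} leaves P2 open — so {Stress} is the unique smallest valid adjustment set.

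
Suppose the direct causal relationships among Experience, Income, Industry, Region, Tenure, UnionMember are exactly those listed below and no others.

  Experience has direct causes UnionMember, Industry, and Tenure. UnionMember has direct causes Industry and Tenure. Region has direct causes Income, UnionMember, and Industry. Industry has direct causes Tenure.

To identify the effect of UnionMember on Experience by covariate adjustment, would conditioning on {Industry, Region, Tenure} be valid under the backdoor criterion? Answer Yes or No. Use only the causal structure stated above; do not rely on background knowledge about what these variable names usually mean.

No

Backdoor paths from UnionMember to Experience (paths whose first edge points into UnionMember):
  P1: UnionMember <- Tenure -> Industry -> Experience
  P2: UnionMember <- Tenure -> Experience
  P3: UnionMember <- Industry <- Tenure -> Experience
  P4: UnionMember <- Industry -> Experience
Condition 1 (no descendant of UnionMember in the set): FAILS — Region is a descendant of UnionMember.
Condition 2 (every backdoor path blocked by {Industry, Region, Tenure}):
  P1: blocked at fork node Tenure ∈ conditioning set.
  P2: blocked at fork node Tenure ∈ conditioning set.
  P3: blocked at chain node Industry ∈ conditioning set.
  P4: blocked at fork node Industry ∈ conditioning set.
{Industry, Region, Tenure} does not satisfy the backdoor criterion.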